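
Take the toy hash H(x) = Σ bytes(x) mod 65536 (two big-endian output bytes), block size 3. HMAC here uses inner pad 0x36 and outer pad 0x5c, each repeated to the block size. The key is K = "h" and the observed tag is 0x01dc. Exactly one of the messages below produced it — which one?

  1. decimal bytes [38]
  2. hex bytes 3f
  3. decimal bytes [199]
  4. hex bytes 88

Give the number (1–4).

Key "h" = 68 is 1 byte ≤ B = 3; zero-pad to 3 bytes: K' = 68 00 00.
K' ⊕ ipad = 5e 36 36; K' ⊕ opad = 34 5c 5c.
m1: inner = H(5e 36 36 26) = 00 f0; tag = H(34 5c 5c 00 f0) = 01dc ← matches
m2: inner = H(5e 36 36 3f) = 01 09; tag = H(34 5c 5c 01 09) = 00f6
m3: inner = H(5e 36 36 c7) = 01 91; tag = H(34 5c 5c 01 91) = 017e
m4: inner = H(5e 36 36 88) = 01 52; tag = H(34 5c 5c 01 52) = 013f

1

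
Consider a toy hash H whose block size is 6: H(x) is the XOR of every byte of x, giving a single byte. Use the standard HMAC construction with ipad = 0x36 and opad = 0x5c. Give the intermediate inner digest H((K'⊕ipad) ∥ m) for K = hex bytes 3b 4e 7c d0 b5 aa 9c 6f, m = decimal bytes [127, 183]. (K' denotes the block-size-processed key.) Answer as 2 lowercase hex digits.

Key hex bytes 3b 4e 7c d0 b5 aa 9c 6f is 8 bytes > B = 6, so hash it first: H(key) = 35, then zero-pad to 6 bytes: K' = 35 00 00 00 00 00.
K' ⊕ ipad = 03 36 36 36 36 36.
Inner input = 03 36 36 36 36 36 ∥ 7f b7.
Inner hash: XOR 03⊕36⊕36⊕36⊕36⊕36⊕7f⊕b7 = fd.

fd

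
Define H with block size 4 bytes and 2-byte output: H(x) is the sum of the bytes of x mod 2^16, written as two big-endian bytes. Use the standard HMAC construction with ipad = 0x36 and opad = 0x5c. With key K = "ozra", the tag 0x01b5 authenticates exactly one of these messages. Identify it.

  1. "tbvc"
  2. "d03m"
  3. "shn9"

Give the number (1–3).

Key "ozra" = 6f 7a 72 61 is exactly B = 4 bytes: K' = 6f 7a 72 61.
K' ⊕ ipad = 59 4c 44 57; K' ⊕ opad = 33 26 2e 3d.
m1: inner = H(59 4c 44 57 74 62 76 63) = 02 ef; tag = H(33 26 2e 3d 02 ef) = 01b5 ← matches
m2: inner = H(59 4c 44 57 64 30 33 6d) = 02 74; tag = H(33 26 2e 3d 02 74) = 013a
m3: inner = H(59 4c 44 57 73 68 6e 39) = 02 c2; tag = H(33 26 2e 3d 02 c2) = 0188

1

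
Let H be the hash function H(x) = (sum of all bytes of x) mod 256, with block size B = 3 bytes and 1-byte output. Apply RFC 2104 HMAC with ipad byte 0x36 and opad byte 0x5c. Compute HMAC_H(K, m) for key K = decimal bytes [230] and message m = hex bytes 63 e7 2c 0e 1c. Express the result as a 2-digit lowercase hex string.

Key decimal bytes [230] = e6 is 1 byte ≤ B = 3; zero-pad to 3 bytes: K' = e6 00 00.
K' ⊕ ipad = d0 36 36.  K' ⊕ opad = ba 5c 5c.
Inner input = (K'⊕ipad) ∥ m = d0 36 36 ∥ 63 e7 2c 0e 1c.
Inner hash: sum = 208+54+54+99+231+44+14+28 = 732; mod 256 = 220 → dc.
Outer input = (K'⊕opad) ∥ inner = ba 5c 5c ∥ dc.
Outer hash (tag): sum = 186+92+92+220 = 590; mod 256 = 78 → 4e.

4e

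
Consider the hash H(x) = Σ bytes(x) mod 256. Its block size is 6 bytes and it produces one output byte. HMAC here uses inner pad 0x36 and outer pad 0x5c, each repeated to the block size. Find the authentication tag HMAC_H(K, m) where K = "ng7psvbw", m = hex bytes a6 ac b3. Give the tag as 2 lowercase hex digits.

Key "ng7psvbw" = 6e 67 37 70 73 76 62 77 is 8 bytes > B = 6, so hash it first: H(key) = 3e, then zero-pad to 6 bytes: K' = 3e 00 00 00 00 00.
K' ⊕ ipad = 08 36 36 36 36 36.  K' ⊕ opad = 62 5c 5c 5c 5c 5c.
Inner input = (K'⊕ipad) ∥ m = 08 36 36 36 36 36 ∥ a6 ac b3.
Inner hash: sum = 8+54+54+54+54+54+166+172+179 = 795; mod 256 = 27 → 1b.
Outer input = (K'⊕opad) ∥ inner = 62 5c 5c 5c 5c 5c ∥ 1b.
Outer hash (tag): sum = 98+92+92+92+92+92+27 = 585; mod 256 = 73 → 49.

49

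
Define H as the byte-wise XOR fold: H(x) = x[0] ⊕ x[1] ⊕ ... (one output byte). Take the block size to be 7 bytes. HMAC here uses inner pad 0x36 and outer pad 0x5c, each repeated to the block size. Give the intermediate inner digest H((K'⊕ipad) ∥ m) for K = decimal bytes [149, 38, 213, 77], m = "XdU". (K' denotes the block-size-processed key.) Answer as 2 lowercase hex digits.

Key decimal bytes [149, 38, 213, 77] = 95 26 d5 4d is 4 bytes ≤ B = 7; zero-pad to 7 bytes: K' = 95 26 d5 4d 00 00 00.
K' ⊕ ipad = a3 10 e3 7b 36 36 36.
Inner input = a3 10 e3 7b 36 36 36 ∥ 58 64 55.
Inner hash: XOR a3⊕10⊕e3⊕7b⊕36⊕36⊕36⊕58⊕64⊕55 = 74.

74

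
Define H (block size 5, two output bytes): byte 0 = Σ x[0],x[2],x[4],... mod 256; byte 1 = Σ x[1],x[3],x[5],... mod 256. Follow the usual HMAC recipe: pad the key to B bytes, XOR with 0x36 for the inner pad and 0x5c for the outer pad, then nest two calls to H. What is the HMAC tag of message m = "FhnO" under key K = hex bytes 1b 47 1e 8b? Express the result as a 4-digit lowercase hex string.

c734

Key hex bytes 1b 47 1e 8b is 4 bytes ≤ B = 5; zero-pad to 5 bytes: K' = 1b 47 1e 8b 00.
K' ⊕ ipad = 2d 71 28 bd 36.  K' ⊕ opad = 47 1b 42 d7 5c.
Inner input = (K'⊕ipad) ∥ m = 2d 71 28 bd 36 ∥ 46 68 6e 4f.
Inner hash: even-index sum = 322 mod 256 = 66; odd-index sum = 482 mod 256 = 226 → 42 e2.
Outer input = (K'⊕opad) ∥ inner = 47 1b 42 d7 5c ∥ 42 e2.
Outer hash (tag): even-index sum = 455 mod 256 = 199; odd-index sum = 308 mod 256 = 52 → c7 34.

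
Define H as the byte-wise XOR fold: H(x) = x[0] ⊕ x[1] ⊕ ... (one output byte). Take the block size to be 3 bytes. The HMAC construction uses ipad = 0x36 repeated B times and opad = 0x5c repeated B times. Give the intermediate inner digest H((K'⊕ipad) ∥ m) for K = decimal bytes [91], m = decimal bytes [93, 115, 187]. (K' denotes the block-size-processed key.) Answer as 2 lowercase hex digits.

f8

Key decimal bytes [91] = 5b is 1 byte ≤ B = 3; zero-pad to 3 bytes: K' = 5b 00 00.
K' ⊕ ipad = 6d 36 36.
Inner input = 6d 36 36 ∥ 5d 73 bb.
Inner hash: XOR 6d⊕36⊕36⊕5d⊕73⊕bb = f8.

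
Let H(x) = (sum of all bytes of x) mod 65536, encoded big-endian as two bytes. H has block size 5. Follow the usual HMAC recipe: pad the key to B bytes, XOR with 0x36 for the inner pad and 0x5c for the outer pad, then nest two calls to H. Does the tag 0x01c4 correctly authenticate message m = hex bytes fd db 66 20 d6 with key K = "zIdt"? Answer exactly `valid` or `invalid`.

valid

Key "zIdt" = 7a 49 64 74 is 4 bytes ≤ B = 5; zero-pad to 5 bytes: K' = 7a 49 64 74 00.
K' ⊕ ipad = 4c 7f 52 42 36; K' ⊕ opad = 26 15 38 28 5c.
Inner hash: sum = 76+127+82+66+54+253+219+102+32+214 = 1225 → 04 c9.
Outer hash (recomputed tag): sum = 38+21+56+40+92+4+201 = 452 → 01 c4.
Recomputed tag = 01c4; claimed = 01c4 → match.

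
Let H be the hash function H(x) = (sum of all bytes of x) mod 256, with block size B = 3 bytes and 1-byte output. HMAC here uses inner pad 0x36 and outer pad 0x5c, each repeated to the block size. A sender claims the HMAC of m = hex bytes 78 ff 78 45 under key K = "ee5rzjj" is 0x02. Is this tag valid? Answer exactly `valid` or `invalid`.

invalid

Key "ee5rzjj" = 65 65 35 72 7a 6a 6a is 7 bytes > B = 3, so hash it first: H(key) = bf, then zero-pad to 3 bytes: K' = bf 00 00.
K' ⊕ ipad = 89 36 36; K' ⊕ opad = e3 5c 5c.
Inner hash: sum = 137+54+54+120+255+120+69 = 809; mod 256 = 41 → 29.
Outer hash (recomputed tag): sum = 227+92+92+41 = 452; mod 256 = 196 → c4.
Recomputed tag = c4; claimed = 02 → mismatch.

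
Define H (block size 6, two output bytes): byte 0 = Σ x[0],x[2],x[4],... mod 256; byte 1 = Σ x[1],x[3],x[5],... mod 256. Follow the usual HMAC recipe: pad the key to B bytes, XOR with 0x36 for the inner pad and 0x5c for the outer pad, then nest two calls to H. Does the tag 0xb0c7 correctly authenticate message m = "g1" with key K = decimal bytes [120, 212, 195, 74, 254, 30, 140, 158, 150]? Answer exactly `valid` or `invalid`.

Key decimal bytes [120, 212, 195, 74, 254, 30, 140, 158, 150] = 78 d4 c3 4a fe 1e 8c 9e 96 is 9 bytes > B = 6, so hash it first: H(key) = 5b da, then zero-pad to 6 bytes: K' = 5b da 00 00 00 00.
K' ⊕ ipad = 6d ec 36 36 36 36; K' ⊕ opad = 07 86 5c 5c 5c 5c.
Inner hash: even-index sum = 320 mod 256 = 64; odd-index sum = 393 mod 256 = 137 → 40 89.
Outer hash (recomputed tag): even-index sum = 255 mod 256 = 255; odd-index sum = 455 mod 256 = 199 → ff c7.
Recomputed tag = ffc7; claimed = b0c7 → mismatch.

invalid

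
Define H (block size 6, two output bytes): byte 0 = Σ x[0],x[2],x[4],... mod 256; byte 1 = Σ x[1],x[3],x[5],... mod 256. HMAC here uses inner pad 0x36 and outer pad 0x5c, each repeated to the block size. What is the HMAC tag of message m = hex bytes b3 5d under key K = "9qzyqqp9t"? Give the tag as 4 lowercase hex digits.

69eb

Key "9qzyqqp9t" = 39 71 7a 79 71 71 70 39 74 is 9 bytes > B = 6, so hash it first: H(key) = 08 94, then zero-pad to 6 bytes: K' = 08 94 00 00 00 00.
K' ⊕ ipad = 3e a2 36 36 36 36.  K' ⊕ opad = 54 c8 5c 5c 5c 5c.
Inner input = (K'⊕ipad) ∥ m = 3e a2 36 36 36 36 ∥ b3 5d.
Inner hash: even-index sum = 349 mod 256 = 93; odd-index sum = 363 mod 256 = 107 → 5d 6b.
Outer input = (K'⊕opad) ∥ inner = 54 c8 5c 5c 5c 5c ∥ 5d 6b.
Outer hash (tag): even-index sum = 361 mod 256 = 105; odd-index sum = 491 mod 256 = 235 → 69 eb.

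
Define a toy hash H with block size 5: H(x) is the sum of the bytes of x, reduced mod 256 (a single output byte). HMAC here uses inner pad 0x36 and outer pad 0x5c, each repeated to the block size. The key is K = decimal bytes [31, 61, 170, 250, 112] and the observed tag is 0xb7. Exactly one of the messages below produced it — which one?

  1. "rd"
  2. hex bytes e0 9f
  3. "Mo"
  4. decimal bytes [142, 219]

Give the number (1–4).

4

Key decimal bytes [31, 61, 170, 250, 112] = 1f 3d aa fa 70 is exactly B = 5 bytes: K' = 1f 3d aa fa 70.
K' ⊕ ipad = 29 0b 9c cc 46; K' ⊕ opad = 43 61 f6 a6 2c.
m1: inner = H(29 0b 9c cc 46 72 64) = b8; tag = H(43 61 f6 a6 2c b8) = 24
m2: inner = H(29 0b 9c cc 46 e0 9f) = 61; tag = H(43 61 f6 a6 2c 61) = cd
m3: inner = H(29 0b 9c cc 46 4d 6f) = 9e; tag = H(43 61 f6 a6 2c 9e) = 0a
m4: inner = H(29 0b 9c cc 46 8e db) = 4b; tag = H(43 61 f6 a6 2c 4b) = b7 ← matches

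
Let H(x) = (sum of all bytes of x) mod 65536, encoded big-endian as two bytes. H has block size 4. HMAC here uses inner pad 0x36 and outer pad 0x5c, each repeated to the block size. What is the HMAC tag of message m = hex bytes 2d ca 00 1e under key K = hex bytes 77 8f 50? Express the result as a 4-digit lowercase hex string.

0213

Key hex bytes 77 8f 50 is 3 bytes ≤ B = 4; zero-pad to 4 bytes: K' = 77 8f 50 00.
K' ⊕ ipad = 41 b9 66 36.  K' ⊕ opad = 2b d3 0c 5c.
Inner input = (K'⊕ipad) ∥ m = 41 b9 66 36 ∥ 2d ca 00 1e.
Inner hash: sum = 65+185+102+54+45+202+0+30 = 683 → 02 ab.
Outer input = (K'⊕opad) ∥ inner = 2b d3 0c 5c ∥ 02 ab.
Outer hash (tag): sum = 43+211+12+92+2+171 = 531 → 02 13.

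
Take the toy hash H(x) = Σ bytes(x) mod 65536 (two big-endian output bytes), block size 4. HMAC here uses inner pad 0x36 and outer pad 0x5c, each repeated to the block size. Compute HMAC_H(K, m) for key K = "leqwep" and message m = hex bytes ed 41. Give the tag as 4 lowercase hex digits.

Key "leqwep" = 6c 65 71 77 65 70 is 6 bytes > B = 4, so hash it first: H(key) = 02 8e, then zero-pad to 4 bytes: K' = 02 8e 00 00.
K' ⊕ ipad = 34 b8 36 36.  K' ⊕ opad = 5e d2 5c 5c.
Inner input = (K'⊕ipad) ∥ m = 34 b8 36 36 ∥ ed 41.
Inner hash: sum = 52+184+54+54+237+65 = 646 → 02 86.
Outer input = (K'⊕opad) ∥ inner = 5e d2 5c 5c ∥ 02 86.
Outer hash (tag): sum = 94+210+92+92+2+134 = 624 → 02 70.

0270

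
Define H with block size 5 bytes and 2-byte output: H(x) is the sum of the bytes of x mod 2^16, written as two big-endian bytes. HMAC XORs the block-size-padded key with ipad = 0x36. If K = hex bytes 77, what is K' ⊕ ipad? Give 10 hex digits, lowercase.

Key hex bytes 77 is 1 byte ≤ B = 5; zero-pad to 5 bytes: K' = 77 00 00 00 00.
XOR each byte with 0x36: 77⊕36=41, 00⊕36=36, 00⊕36=36, 00⊕36=36, 00⊕36=36.

4136363636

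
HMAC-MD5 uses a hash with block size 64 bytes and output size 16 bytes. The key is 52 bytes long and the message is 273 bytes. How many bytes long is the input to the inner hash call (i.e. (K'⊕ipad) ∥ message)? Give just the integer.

337

Key is 52 ≤ 64 bytes, zero-padded: |K'| = 64.
Inner input = (K'⊕ipad) ∥ m → 64 + 273 = 337 bytes.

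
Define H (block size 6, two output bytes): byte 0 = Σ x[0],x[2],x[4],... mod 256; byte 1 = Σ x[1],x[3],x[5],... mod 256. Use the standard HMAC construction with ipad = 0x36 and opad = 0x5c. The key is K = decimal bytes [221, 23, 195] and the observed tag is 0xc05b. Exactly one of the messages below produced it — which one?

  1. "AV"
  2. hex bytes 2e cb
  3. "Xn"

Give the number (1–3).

Key decimal bytes [221, 23, 195] = dd 17 c3 is 3 bytes ≤ B = 6; zero-pad to 6 bytes: K' = dd 17 c3 00 00 00.
K' ⊕ ipad = eb 21 f5 36 36 36; K' ⊕ opad = 81 4b 9f 5c 5c 5c.
m1: inner = H(eb 21 f5 36 36 36 41 56) = 57 e3; tag = H(81 4b 9f 5c 5c 5c 57 e3) = d3e6
m2: inner = H(eb 21 f5 36 36 36 2e cb) = 44 58; tag = H(81 4b 9f 5c 5c 5c 44 58) = c05b ← matches
m3: inner = H(eb 21 f5 36 36 36 58 6e) = 6e fb; tag = H(81 4b 9f 5c 5c 5c 6e fb) = eafe

2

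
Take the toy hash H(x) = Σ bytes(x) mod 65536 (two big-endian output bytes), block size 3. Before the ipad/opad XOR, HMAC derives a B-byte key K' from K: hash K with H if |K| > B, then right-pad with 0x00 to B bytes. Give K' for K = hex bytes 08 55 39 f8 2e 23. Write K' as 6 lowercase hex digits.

|K| = 6 > B = 3, so first hash the key.
H(K): sum = 8+85+57+248+46+35 = 479 → 01 df.
Zero-pad H(K) = 01 df to 3 bytes: K' = 01 df 00.

01df00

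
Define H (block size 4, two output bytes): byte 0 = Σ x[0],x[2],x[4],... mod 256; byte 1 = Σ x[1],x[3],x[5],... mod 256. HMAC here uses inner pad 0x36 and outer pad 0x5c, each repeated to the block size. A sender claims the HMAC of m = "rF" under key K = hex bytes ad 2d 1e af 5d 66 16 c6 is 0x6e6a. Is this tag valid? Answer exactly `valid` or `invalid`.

Key hex bytes ad 2d 1e af 5d 66 16 c6 is 8 bytes > B = 4, so hash it first: H(key) = 3e 08, then zero-pad to 4 bytes: K' = 3e 08 00 00.
K' ⊕ ipad = 08 3e 36 36; K' ⊕ opad = 62 54 5c 5c.
Inner hash: even-index sum = 176 mod 256 = 176; odd-index sum = 186 mod 256 = 186 → b0 ba.
Outer hash (recomputed tag): even-index sum = 366 mod 256 = 110; odd-index sum = 362 mod 256 = 106 → 6e 6a.
Recomputed tag = 6e6a; claimed = 6e6a → match.

valid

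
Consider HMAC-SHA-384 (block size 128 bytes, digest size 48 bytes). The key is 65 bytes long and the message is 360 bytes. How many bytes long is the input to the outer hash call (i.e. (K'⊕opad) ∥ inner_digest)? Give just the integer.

Key is 65 ≤ 128 bytes, zero-padded: |K'| = 128.
Outer input = (K'⊕opad) ∥ H(inner) → 128 + 48 = 176 bytes.

176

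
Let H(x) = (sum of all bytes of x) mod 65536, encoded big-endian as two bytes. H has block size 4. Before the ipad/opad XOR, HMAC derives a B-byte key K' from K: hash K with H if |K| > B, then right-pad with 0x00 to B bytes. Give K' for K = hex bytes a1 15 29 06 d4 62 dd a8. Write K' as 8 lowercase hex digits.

|K| = 8 > B = 4, so first hash the key.
H(K): sum = 161+21+41+6+212+98+221+168 = 928 → 03 a0.
Zero-pad H(K) = 03 a0 to 4 bytes: K' = 03 a0 00 00.

03a00000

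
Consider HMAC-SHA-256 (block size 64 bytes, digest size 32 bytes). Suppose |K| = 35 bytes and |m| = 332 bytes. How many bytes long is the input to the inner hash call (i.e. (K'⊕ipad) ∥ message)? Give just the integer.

Key is 35 ≤ 64 bytes, zero-padded: |K'| = 64.
Inner input = (K'⊕ipad) ∥ m → 64 + 332 = 396 bytes.

396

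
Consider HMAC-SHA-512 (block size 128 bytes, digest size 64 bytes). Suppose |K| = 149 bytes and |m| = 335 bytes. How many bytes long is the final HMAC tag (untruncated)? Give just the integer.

The tag is one SHA-512 digest: 64 bytes.

64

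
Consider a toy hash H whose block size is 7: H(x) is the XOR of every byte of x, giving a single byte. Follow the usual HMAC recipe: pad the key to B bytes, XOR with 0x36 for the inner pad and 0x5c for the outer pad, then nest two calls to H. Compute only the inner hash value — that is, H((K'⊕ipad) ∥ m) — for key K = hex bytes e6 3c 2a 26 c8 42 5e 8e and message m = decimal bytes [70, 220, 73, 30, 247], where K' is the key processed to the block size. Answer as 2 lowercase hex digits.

80

Key hex bytes e6 3c 2a 26 c8 42 5e 8e is 8 bytes > B = 7, so hash it first: H(key) = 8c, then zero-pad to 7 bytes: K' = 8c 00 00 00 00 00 00.
K' ⊕ ipad = ba 36 36 36 36 36 36.
Inner input = ba 36 36 36 36 36 36 ∥ 46 dc 49 1e f7.
Inner hash: XOR ba⊕36⊕36⊕36⊕36⊕36⊕36⊕46⊕dc⊕49⊕1e⊕f7 = 80.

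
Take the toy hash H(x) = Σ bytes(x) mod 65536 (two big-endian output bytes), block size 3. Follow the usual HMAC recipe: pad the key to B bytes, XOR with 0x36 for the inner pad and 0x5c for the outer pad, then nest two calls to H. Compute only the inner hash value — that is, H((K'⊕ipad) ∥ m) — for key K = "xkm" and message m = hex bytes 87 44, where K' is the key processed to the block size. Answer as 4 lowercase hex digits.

01d1

Key "xkm" = 78 6b 6d is exactly B = 3 bytes: K' = 78 6b 6d.
K' ⊕ ipad = 4e 5d 5b.
Inner input = 4e 5d 5b ∥ 87 44.
Inner hash: sum = 78+93+91+135+68 = 465 → 01 d1.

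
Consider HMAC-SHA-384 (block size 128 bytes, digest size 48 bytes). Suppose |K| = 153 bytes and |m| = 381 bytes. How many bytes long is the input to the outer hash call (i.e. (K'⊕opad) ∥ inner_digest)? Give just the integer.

Key is 153 > 128 bytes, so it is hashed to 48 bytes then zero-padded to 128: |K'| = 128.
Outer input = (K'⊕opad) ∥ H(inner) → 128 + 48 = 176 bytes.

176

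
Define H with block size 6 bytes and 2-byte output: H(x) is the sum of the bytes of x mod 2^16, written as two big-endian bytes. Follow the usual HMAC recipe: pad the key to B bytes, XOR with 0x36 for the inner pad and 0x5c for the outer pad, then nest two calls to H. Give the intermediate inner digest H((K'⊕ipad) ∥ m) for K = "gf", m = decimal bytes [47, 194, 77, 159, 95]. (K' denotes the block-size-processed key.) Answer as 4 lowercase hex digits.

03b5

Key "gf" = 67 66 is 2 bytes ≤ B = 6; zero-pad to 6 bytes: K' = 67 66 00 00 00 00.
K' ⊕ ipad = 51 50 36 36 36 36.
Inner input = 51 50 36 36 36 36 ∥ 2f c2 4d 9f 5f.
Inner hash: sum = 81+80+54+54+54+54+47+194+77+159+95 = 949 → 03 b5.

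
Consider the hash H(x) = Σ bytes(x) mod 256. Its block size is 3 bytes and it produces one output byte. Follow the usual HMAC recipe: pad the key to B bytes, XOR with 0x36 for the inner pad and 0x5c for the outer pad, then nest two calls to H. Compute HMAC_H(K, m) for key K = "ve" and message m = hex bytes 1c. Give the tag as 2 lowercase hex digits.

Key "ve" = 76 65 is 2 bytes ≤ B = 3; zero-pad to 3 bytes: K' = 76 65 00.
K' ⊕ ipad = 40 53 36.  K' ⊕ opad = 2a 39 5c.
Inner input = (K'⊕ipad) ∥ m = 40 53 36 ∥ 1c.
Inner hash: sum = 64+83+54+28 = 229 → e5.
Outer input = (K'⊕opad) ∥ inner = 2a 39 5c ∥ e5.
Outer hash (tag): sum = 42+57+92+229 = 420; mod 256 = 164 → a4.

a4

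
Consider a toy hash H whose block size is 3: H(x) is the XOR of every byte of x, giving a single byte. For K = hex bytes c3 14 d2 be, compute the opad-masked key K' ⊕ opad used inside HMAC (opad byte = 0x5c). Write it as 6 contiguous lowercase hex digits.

Key hex bytes c3 14 d2 be is 4 bytes > B = 3, so hash it first: H(key) = bb, then zero-pad to 3 bytes: K' = bb 00 00.
XOR each byte with 0x5c: bb⊕5c=e7, 00⊕5c=5c, 00⊕5c=5c.

e75c5c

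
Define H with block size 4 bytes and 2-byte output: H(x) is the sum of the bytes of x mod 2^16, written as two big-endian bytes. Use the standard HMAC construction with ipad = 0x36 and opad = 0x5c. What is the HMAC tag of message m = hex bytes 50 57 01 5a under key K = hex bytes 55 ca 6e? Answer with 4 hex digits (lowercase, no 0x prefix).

021e

Key hex bytes 55 ca 6e is 3 bytes ≤ B = 4; zero-pad to 4 bytes: K' = 55 ca 6e 00.
K' ⊕ ipad = 63 fc 58 36.  K' ⊕ opad = 09 96 32 5c.
Inner input = (K'⊕ipad) ∥ m = 63 fc 58 36 ∥ 50 57 01 5a.
Inner hash: sum = 99+252+88+54+80+87+1+90 = 751 → 02 ef.
Outer input = (K'⊕opad) ∥ inner = 09 96 32 5c ∥ 02 ef.
Outer hash (tag): sum = 9+150+50+92+2+239 = 542 → 02 1e.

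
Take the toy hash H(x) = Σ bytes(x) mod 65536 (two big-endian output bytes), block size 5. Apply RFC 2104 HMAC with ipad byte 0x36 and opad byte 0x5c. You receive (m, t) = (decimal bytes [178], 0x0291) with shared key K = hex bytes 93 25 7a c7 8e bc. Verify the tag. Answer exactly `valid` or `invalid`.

Key hex bytes 93 25 7a c7 8e bc is 6 bytes > B = 5, so hash it first: H(key) = 03 43, then zero-pad to 5 bytes: K' = 03 43 00 00 00.
K' ⊕ ipad = 35 75 36 36 36; K' ⊕ opad = 5f 1f 5c 5c 5c.
Inner hash: sum = 53+117+54+54+54+178 = 510 → 01 fe.
Outer hash (recomputed tag): sum = 95+31+92+92+92+1+254 = 657 → 02 91.
Recomputed tag = 0291; claimed = 0291 → match.

valid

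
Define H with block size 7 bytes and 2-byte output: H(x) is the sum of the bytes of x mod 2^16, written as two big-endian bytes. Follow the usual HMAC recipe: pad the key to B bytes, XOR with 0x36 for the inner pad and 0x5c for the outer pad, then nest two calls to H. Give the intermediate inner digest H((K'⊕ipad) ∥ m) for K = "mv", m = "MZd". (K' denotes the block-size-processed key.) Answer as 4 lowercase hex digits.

Key "mv" = 6d 76 is 2 bytes ≤ B = 7; zero-pad to 7 bytes: K' = 6d 76 00 00 00 00 00.
K' ⊕ ipad = 5b 40 36 36 36 36 36.
Inner input = 5b 40 36 36 36 36 36 ∥ 4d 5a 64.
Inner hash: sum = 91+64+54+54+54+54+54+77+90+100 = 692 → 02 b4.

02b4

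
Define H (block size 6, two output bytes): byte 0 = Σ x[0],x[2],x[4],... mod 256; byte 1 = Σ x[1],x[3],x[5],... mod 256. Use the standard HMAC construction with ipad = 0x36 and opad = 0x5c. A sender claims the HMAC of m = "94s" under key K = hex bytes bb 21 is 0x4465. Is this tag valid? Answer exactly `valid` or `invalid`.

Key hex bytes bb 21 is 2 bytes ≤ B = 6; zero-pad to 6 bytes: K' = bb 21 00 00 00 00.
K' ⊕ ipad = 8d 17 36 36 36 36; K' ⊕ opad = e7 7d 5c 5c 5c 5c.
Inner hash: even-index sum = 421 mod 256 = 165; odd-index sum = 183 mod 256 = 183 → a5 b7.
Outer hash (recomputed tag): even-index sum = 580 mod 256 = 68; odd-index sum = 492 mod 256 = 236 → 44 ec.
Recomputed tag = 44ec; claimed = 4465 → mismatch.

invalid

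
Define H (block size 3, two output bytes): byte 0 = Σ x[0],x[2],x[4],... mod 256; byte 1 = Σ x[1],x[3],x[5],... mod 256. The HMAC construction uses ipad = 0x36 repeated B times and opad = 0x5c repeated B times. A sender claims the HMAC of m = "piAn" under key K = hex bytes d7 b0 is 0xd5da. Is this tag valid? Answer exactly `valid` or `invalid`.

Key hex bytes d7 b0 is 2 bytes ≤ B = 3; zero-pad to 3 bytes: K' = d7 b0 00.
K' ⊕ ipad = e1 86 36; K' ⊕ opad = 8b ec 5c.
Inner hash: even-index sum = 494 mod 256 = 238; odd-index sum = 311 mod 256 = 55 → ee 37.
Outer hash (recomputed tag): even-index sum = 286 mod 256 = 30; odd-index sum = 474 mod 256 = 218 → 1e da.
Recomputed tag = 1eda; claimed = d5da → mismatch.

invalid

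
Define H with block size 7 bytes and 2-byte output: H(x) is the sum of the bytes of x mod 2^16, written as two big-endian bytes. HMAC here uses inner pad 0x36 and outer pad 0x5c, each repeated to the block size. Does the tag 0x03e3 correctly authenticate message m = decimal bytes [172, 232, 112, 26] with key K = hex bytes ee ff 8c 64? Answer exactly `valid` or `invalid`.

Key hex bytes ee ff 8c 64 is 4 bytes ≤ B = 7; zero-pad to 7 bytes: K' = ee ff 8c 64 00 00 00.
K' ⊕ ipad = d8 c9 ba 52 36 36 36; K' ⊕ opad = b2 a3 d0 38 5c 5c 5c.
Inner hash: sum = 216+201+186+82+54+54+54+172+232+112+26 = 1389 → 05 6d.
Outer hash (recomputed tag): sum = 178+163+208+56+92+92+92+5+109 = 995 → 03 e3.
Recomputed tag = 03e3; claimed = 03e3 → match.

valid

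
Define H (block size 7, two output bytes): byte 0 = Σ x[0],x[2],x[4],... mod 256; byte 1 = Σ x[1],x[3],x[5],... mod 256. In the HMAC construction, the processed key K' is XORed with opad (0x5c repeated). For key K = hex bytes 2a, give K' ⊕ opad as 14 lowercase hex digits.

Key hex bytes 2a is 1 byte ≤ B = 7; zero-pad to 7 bytes: K' = 2a 00 00 00 00 00 00.
XOR each byte with 0x5c: 2a⊕5c=76, 00⊕5c=5c, 00⊕5c=5c, 00⊕5c=5c, 00⊕5c=5c, 00⊕5c=5c, 00⊕5c=5c.

765c5c5c5c5c5c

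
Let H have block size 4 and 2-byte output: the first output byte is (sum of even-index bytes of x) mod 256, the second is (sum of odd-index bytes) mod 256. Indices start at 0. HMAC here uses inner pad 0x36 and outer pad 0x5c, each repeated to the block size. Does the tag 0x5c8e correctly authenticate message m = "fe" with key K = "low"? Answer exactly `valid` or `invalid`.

invalid

Key "low" = 6c 6f 77 is 3 bytes ≤ B = 4; zero-pad to 4 bytes: K' = 6c 6f 77 00.
K' ⊕ ipad = 5a 59 41 36; K' ⊕ opad = 30 33 2b 5c.
Inner hash: even-index sum = 257 mod 256 = 1; odd-index sum = 244 mod 256 = 244 → 01 f4.
Outer hash (recomputed tag): even-index sum = 92 mod 256 = 92; odd-index sum = 387 mod 256 = 131 → 5c 83.
Recomputed tag = 5c83; claimed = 5c8e → mismatch.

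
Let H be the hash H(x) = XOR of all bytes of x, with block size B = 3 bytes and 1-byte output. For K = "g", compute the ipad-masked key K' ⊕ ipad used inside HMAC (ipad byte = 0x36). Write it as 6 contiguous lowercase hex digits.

513636

Key "g" = 67 is 1 byte ≤ B = 3; zero-pad to 3 bytes: K' = 67 00 00.
XOR each byte with 0x36: 67⊕36=51, 00⊕36=36, 00⊕36=36.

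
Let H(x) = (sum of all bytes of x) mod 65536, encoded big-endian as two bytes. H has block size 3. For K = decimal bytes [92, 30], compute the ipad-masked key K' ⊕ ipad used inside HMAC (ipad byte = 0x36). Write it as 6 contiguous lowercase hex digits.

Key decimal bytes [92, 30] = 5c 1e is 2 bytes ≤ B = 3; zero-pad to 3 bytes: K' = 5c 1e 00.
XOR each byte with 0x36: 5c⊕36=6a, 1e⊕36=28, 00⊕36=36.

6a2836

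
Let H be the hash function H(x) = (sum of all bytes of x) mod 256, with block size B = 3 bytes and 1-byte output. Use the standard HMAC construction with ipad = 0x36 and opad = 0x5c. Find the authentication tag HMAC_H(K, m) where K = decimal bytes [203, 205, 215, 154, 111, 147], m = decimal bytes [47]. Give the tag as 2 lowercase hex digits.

Key decimal bytes [203, 205, 215, 154, 111, 147] = cb cd d7 9a 6f 93 is 6 bytes > B = 3, so hash it first: H(key) = 0b, then zero-pad to 3 bytes: K' = 0b 00 00.
K' ⊕ ipad = 3d 36 36.  K' ⊕ opad = 57 5c 5c.
Inner input = (K'⊕ipad) ∥ m = 3d 36 36 ∥ 2f.
Inner hash: sum = 61+54+54+47 = 216 → d8.
Outer input = (K'⊕opad) ∥ inner = 57 5c 5c ∥ d8.
Outer hash (tag): sum = 87+92+92+216 = 487; mod 256 = 231 → e7.

e7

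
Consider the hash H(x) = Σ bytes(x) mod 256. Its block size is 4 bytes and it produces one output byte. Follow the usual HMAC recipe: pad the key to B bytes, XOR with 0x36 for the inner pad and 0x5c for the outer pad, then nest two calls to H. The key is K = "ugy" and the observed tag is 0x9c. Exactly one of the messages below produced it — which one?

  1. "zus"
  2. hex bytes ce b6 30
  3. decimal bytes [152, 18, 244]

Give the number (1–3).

Key "ugy" = 75 67 79 is 3 bytes ≤ B = 4; zero-pad to 4 bytes: K' = 75 67 79 00.
K' ⊕ ipad = 43 51 4f 36; K' ⊕ opad = 29 3b 25 5c.
m1: inner = H(43 51 4f 36 7a 75 73) = 7b; tag = H(29 3b 25 5c 7b) = 60
m2: inner = H(43 51 4f 36 ce b6 30) = cd; tag = H(29 3b 25 5c cd) = b2
m3: inner = H(43 51 4f 36 98 12 f4) = b7; tag = H(29 3b 25 5c b7) = 9c ← matches

3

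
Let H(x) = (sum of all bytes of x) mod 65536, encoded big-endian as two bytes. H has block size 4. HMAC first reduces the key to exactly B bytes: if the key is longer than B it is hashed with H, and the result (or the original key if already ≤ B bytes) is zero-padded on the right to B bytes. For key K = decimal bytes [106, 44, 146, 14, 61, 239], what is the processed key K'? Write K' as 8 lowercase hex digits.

|K| = 6 > B = 4, so first hash the key.
H(K): sum = 106+44+146+14+61+239 = 610 → 02 62.
Zero-pad H(K) = 02 62 to 4 bytes: K' = 02 62 00 00.

02620000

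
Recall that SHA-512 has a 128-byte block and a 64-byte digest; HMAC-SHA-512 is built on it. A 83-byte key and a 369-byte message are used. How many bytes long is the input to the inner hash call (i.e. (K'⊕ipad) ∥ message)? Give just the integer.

497

Key is 83 ≤ 128 bytes, zero-padded: |K'| = 128.
Inner input = (K'⊕ipad) ∥ m → 128 + 369 = 497 bytes.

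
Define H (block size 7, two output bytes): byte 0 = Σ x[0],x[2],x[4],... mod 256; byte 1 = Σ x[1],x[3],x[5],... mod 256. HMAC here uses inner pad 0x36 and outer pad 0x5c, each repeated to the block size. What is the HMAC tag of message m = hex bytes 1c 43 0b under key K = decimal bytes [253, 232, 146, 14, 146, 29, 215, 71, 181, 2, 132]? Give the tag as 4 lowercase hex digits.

Key decimal bytes [253, 232, 146, 14, 146, 29, 215, 71, 181, 2, 132] = fd e8 92 0e 92 1d d7 47 b5 02 84 is 11 bytes > B = 7, so hash it first: H(key) = 31 5c, then zero-pad to 7 bytes: K' = 31 5c 00 00 00 00 00.
K' ⊕ ipad = 07 6a 36 36 36 36 36.  K' ⊕ opad = 6d 00 5c 5c 5c 5c 5c.
Inner input = (K'⊕ipad) ∥ m = 07 6a 36 36 36 36 36 ∥ 1c 43 0b.
Inner hash: even-index sum = 236 mod 256 = 236; odd-index sum = 253 mod 256 = 253 → ec fd.
Outer input = (K'⊕opad) ∥ inner = 6d 00 5c 5c 5c 5c 5c ∥ ec fd.
Outer hash (tag): even-index sum = 638 mod 256 = 126; odd-index sum = 420 mod 256 = 164 → 7e a4.

7ea4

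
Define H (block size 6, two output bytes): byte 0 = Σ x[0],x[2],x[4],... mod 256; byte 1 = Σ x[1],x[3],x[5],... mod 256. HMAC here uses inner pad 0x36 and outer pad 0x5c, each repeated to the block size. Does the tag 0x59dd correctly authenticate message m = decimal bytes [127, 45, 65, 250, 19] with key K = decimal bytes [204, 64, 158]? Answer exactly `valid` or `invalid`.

Key decimal bytes [204, 64, 158] = cc 40 9e is 3 bytes ≤ B = 6; zero-pad to 6 bytes: K' = cc 40 9e 00 00 00.
K' ⊕ ipad = fa 76 a8 36 36 36; K' ⊕ opad = 90 1c c2 5c 5c 5c.
Inner hash: even-index sum = 683 mod 256 = 171; odd-index sum = 521 mod 256 = 9 → ab 09.
Outer hash (recomputed tag): even-index sum = 601 mod 256 = 89; odd-index sum = 221 mod 256 = 221 → 59 dd.
Recomputed tag = 59dd; claimed = 59dd → match.

valid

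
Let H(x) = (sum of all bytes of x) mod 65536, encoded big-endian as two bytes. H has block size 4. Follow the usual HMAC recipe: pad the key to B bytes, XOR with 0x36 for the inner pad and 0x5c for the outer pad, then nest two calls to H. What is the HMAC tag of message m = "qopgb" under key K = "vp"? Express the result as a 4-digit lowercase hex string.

Key "vp" = 76 70 is 2 bytes ≤ B = 4; zero-pad to 4 bytes: K' = 76 70 00 00.
K' ⊕ ipad = 40 46 36 36.  K' ⊕ opad = 2a 2c 5c 5c.
Inner input = (K'⊕ipad) ∥ m = 40 46 36 36 ∥ 71 6f 70 67 62.
Inner hash: sum = 64+70+54+54+113+111+112+103+98 = 779 → 03 0b.
Outer input = (K'⊕opad) ∥ inner = 2a 2c 5c 5c ∥ 03 0b.
Outer hash (tag): sum = 42+44+92+92+3+11 = 284 → 01 1c.

011c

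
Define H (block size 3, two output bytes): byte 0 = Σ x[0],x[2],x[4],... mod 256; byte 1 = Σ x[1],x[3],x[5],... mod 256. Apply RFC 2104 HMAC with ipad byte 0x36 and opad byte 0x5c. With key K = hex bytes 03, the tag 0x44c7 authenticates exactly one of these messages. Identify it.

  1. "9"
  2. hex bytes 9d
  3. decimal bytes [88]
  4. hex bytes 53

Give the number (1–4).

4

Key hex bytes 03 is 1 byte ≤ B = 3; zero-pad to 3 bytes: K' = 03 00 00.
K' ⊕ ipad = 35 36 36; K' ⊕ opad = 5f 5c 5c.
m1: inner = H(35 36 36 39) = 6b 6f; tag = H(5f 5c 5c 6b 6f) = 2ac7
m2: inner = H(35 36 36 9d) = 6b d3; tag = H(5f 5c 5c 6b d3) = 8ec7
m3: inner = H(35 36 36 58) = 6b 8e; tag = H(5f 5c 5c 6b 8e) = 49c7
m4: inner = H(35 36 36 53) = 6b 89; tag = H(5f 5c 5c 6b 89) = 44c7 ← matches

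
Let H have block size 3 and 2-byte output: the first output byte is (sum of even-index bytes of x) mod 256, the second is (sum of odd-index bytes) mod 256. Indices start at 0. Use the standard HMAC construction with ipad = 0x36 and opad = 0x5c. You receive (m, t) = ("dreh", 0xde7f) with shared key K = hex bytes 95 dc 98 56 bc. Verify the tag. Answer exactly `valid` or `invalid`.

invalid

Key hex bytes 95 dc 98 56 bc is 5 bytes > B = 3, so hash it first: H(key) = e9 32, then zero-pad to 3 bytes: K' = e9 32 00.
K' ⊕ ipad = df 04 36; K' ⊕ opad = b5 6e 5c.
Inner hash: even-index sum = 495 mod 256 = 239; odd-index sum = 205 mod 256 = 205 → ef cd.
Outer hash (recomputed tag): even-index sum = 478 mod 256 = 222; odd-index sum = 349 mod 256 = 93 → de 5d.
Recomputed tag = de5d; claimed = de7f → mismatch.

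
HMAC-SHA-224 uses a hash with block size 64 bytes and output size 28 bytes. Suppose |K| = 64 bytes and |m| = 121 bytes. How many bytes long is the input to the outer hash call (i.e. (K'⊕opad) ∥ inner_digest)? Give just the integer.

Key is 64 ≤ 64 bytes, zero-padded: |K'| = 64.
Outer input = (K'⊕opad) ∥ H(inner) → 64 + 28 = 92 bytes.

92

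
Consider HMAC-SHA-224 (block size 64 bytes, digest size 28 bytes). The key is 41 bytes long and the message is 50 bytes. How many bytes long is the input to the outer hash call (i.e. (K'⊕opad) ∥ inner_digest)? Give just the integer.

Key is 41 ≤ 64 bytes, zero-padded: |K'| = 64.
Outer input = (K'⊕opad) ∥ H(inner) → 64 + 28 = 92 bytes.

92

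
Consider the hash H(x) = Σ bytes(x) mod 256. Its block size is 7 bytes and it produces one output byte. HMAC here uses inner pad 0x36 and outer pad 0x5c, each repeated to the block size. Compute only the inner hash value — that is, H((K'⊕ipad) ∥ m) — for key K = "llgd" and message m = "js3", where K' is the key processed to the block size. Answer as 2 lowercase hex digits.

09

Key "llgd" = 6c 6c 67 64 is 4 bytes ≤ B = 7; zero-pad to 7 bytes: K' = 6c 6c 67 64 00 00 00.
K' ⊕ ipad = 5a 5a 51 52 36 36 36.
Inner input = 5a 5a 51 52 36 36 36 ∥ 6a 73 33.
Inner hash: sum = 90+90+81+82+54+54+54+106+115+51 = 777; mod 256 = 9 → 09.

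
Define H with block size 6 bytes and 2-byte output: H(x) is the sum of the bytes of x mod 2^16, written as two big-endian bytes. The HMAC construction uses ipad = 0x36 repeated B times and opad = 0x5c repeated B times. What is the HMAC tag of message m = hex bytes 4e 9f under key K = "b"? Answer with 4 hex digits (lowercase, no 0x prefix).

025b

Key "b" = 62 is 1 byte ≤ B = 6; zero-pad to 6 bytes: K' = 62 00 00 00 00 00.
K' ⊕ ipad = 54 36 36 36 36 36.  K' ⊕ opad = 3e 5c 5c 5c 5c 5c.
Inner input = (K'⊕ipad) ∥ m = 54 36 36 36 36 36 ∥ 4e 9f.
Inner hash: sum = 84+54+54+54+54+54+78+159 = 591 → 02 4f.
Outer input = (K'⊕opad) ∥ inner = 3e 5c 5c 5c 5c 5c ∥ 02 4f.
Outer hash (tag): sum = 62+92+92+92+92+92+2+79 = 603 → 02 5b.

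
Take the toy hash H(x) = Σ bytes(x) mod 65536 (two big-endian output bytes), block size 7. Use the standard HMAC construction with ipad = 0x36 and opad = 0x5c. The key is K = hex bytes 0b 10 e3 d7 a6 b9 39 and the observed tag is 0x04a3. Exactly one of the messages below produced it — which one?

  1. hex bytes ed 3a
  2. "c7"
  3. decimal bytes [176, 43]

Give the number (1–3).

Key hex bytes 0b 10 e3 d7 a6 b9 39 is exactly B = 7 bytes: K' = 0b 10 e3 d7 a6 b9 39.
K' ⊕ ipad = 3d 26 d5 e1 90 8f 0f; K' ⊕ opad = 57 4c bf 8b fa e5 65.
m1: inner = H(3d 26 d5 e1 90 8f 0f ed 3a) = 04 6e; tag = H(57 4c bf 8b fa e5 65 04 6e) = 04a3 ← matches
m2: inner = H(3d 26 d5 e1 90 8f 0f 63 37) = 03 e1; tag = H(57 4c bf 8b fa e5 65 03 e1) = 0515
m3: inner = H(3d 26 d5 e1 90 8f 0f b0 2b) = 04 22; tag = H(57 4c bf 8b fa e5 65 04 22) = 0457

1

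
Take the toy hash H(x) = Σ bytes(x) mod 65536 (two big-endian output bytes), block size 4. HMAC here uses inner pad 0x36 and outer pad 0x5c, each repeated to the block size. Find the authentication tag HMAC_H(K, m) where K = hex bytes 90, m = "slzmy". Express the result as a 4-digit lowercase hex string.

026a

Key hex bytes 90 is 1 byte ≤ B = 4; zero-pad to 4 bytes: K' = 90 00 00 00.
K' ⊕ ipad = a6 36 36 36.  K' ⊕ opad = cc 5c 5c 5c.
Inner input = (K'⊕ipad) ∥ m = a6 36 36 36 ∥ 73 6c 7a 6d 79.
Inner hash: sum = 166+54+54+54+115+108+122+109+121 = 903 → 03 87.
Outer input = (K'⊕opad) ∥ inner = cc 5c 5c 5c ∥ 03 87.
Outer hash (tag): sum = 204+92+92+92+3+135 = 618 → 02 6a.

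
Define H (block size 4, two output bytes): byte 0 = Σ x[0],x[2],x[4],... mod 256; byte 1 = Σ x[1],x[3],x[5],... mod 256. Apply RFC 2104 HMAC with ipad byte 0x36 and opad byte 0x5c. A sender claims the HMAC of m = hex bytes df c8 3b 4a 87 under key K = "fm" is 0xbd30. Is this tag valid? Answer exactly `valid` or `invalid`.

valid

Key "fm" = 66 6d is 2 bytes ≤ B = 4; zero-pad to 4 bytes: K' = 66 6d 00 00.
K' ⊕ ipad = 50 5b 36 36; K' ⊕ opad = 3a 31 5c 5c.
Inner hash: even-index sum = 551 mod 256 = 39; odd-index sum = 419 mod 256 = 163 → 27 a3.
Outer hash (recomputed tag): even-index sum = 189 mod 256 = 189; odd-index sum = 304 mod 256 = 48 → bd 30.
Recomputed tag = bd30; claimed = bd30 → match.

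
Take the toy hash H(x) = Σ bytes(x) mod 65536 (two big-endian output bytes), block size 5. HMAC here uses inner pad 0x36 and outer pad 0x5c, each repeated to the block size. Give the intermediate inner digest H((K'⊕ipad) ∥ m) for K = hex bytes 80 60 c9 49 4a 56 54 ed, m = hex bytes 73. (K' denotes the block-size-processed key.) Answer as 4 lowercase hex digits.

Key hex bytes 80 60 c9 49 4a 56 54 ed is 8 bytes > B = 5, so hash it first: H(key) = 03 d3, then zero-pad to 5 bytes: K' = 03 d3 00 00 00.
K' ⊕ ipad = 35 e5 36 36 36.
Inner input = 35 e5 36 36 36 ∥ 73.
Inner hash: sum = 53+229+54+54+54+115 = 559 → 02 2f.

022f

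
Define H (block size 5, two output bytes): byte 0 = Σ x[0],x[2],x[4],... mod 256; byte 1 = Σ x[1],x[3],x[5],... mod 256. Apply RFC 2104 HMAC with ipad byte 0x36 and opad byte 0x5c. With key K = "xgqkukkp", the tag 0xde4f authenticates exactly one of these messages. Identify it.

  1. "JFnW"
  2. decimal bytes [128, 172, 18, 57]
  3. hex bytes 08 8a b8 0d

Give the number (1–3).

Key "xgqkukkp" = 78 67 71 6b 75 6b 6b 70 is 8 bytes > B = 5, so hash it first: H(key) = c9 ad, then zero-pad to 5 bytes: K' = c9 ad 00 00 00.
K' ⊕ ipad = ff 9b 36 36 36; K' ⊕ opad = 95 f1 5c 5c 5c.
m1: inner = H(ff 9b 36 36 36 4a 46 6e 57) = 08 89; tag = H(95 f1 5c 5c 5c 08 89) = d655
m2: inner = H(ff 9b 36 36 36 80 ac 12 39) = 50 63; tag = H(95 f1 5c 5c 5c 50 63) = b09d
m3: inner = H(ff 9b 36 36 36 08 8a b8 0d) = 02 91; tag = H(95 f1 5c 5c 5c 02 91) = de4f ← matches

3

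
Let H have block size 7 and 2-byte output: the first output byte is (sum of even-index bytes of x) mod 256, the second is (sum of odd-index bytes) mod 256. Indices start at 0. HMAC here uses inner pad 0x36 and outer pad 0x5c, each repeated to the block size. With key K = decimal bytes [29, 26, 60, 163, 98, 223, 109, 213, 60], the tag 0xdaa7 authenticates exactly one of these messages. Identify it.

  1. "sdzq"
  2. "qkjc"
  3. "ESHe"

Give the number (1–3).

Key decimal bytes [29, 26, 60, 163, 98, 223, 109, 213, 60] = 1d 1a 3c a3 62 df 6d d5 3c is 9 bytes > B = 7, so hash it first: H(key) = 64 71, then zero-pad to 7 bytes: K' = 64 71 00 00 00 00 00.
K' ⊕ ipad = 52 47 36 36 36 36 36; K' ⊕ opad = 38 2d 5c 5c 5c 5c 5c.
m1: inner = H(52 47 36 36 36 36 36 73 64 7a 71) = c9 a0; tag = H(38 2d 5c 5c 5c 5c 5c c9 a0) = ecae
m2: inner = H(52 47 36 36 36 36 36 71 6b 6a 63) = c2 8e; tag = H(38 2d 5c 5c 5c 5c 5c c2 8e) = daa7 ← matches
m3: inner = H(52 47 36 36 36 36 36 45 53 48 65) = ac 40; tag = H(38 2d 5c 5c 5c 5c 5c ac 40) = 8c91

2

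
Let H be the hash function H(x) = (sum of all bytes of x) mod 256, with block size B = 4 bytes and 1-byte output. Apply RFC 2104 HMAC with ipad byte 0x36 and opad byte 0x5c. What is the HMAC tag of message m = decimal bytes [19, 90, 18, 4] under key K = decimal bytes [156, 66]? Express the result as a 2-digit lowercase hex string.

a3

Key decimal bytes [156, 66] = 9c 42 is 2 bytes ≤ B = 4; zero-pad to 4 bytes: K' = 9c 42 00 00.
K' ⊕ ipad = aa 74 36 36.  K' ⊕ opad = c0 1e 5c 5c.
Inner input = (K'⊕ipad) ∥ m = aa 74 36 36 ∥ 13 5a 12 04.
Inner hash: sum = 170+116+54+54+19+90+18+4 = 525; mod 256 = 13 → 0d.
Outer input = (K'⊕opad) ∥ inner = c0 1e 5c 5c ∥ 0d.
Outer hash (tag): sum = 192+30+92+92+13 = 419; mod 256 = 163 → a3.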